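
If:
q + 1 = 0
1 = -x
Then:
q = -1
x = -1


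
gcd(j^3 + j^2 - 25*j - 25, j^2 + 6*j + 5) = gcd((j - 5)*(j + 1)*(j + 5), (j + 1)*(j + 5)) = j^2 + 6*j + 5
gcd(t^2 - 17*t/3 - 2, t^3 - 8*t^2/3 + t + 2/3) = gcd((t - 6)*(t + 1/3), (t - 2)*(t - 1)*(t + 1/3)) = t + 1/3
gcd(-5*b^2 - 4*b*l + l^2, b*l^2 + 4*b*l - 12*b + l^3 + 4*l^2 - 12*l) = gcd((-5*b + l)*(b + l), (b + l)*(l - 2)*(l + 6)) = b + l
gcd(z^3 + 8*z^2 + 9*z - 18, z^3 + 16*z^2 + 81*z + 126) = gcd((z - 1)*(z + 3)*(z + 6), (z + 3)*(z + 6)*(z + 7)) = z^2 + 9*z + 18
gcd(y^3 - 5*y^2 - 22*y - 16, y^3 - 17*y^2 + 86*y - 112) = y - 8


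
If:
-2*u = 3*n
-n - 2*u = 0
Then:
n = 0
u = 0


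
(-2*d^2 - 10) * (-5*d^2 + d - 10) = 10*d^4 - 2*d^3 + 70*d^2 - 10*d + 100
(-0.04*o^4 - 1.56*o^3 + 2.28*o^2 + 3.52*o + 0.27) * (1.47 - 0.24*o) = 0.0096*o^5 + 0.3156*o^4 - 2.8404*o^3 + 2.5068*o^2 + 5.1096*o + 0.3969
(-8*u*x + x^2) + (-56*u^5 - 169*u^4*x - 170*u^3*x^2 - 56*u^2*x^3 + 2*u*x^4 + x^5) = -56*u^5 - 169*u^4*x - 170*u^3*x^2 - 56*u^2*x^3 + 2*u*x^4 - 8*u*x + x^5 + x^2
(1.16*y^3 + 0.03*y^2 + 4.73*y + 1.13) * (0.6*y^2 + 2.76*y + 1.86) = 0.696*y^5 + 3.2196*y^4 + 5.0784*y^3 + 13.7886*y^2 + 11.9166*y + 2.1018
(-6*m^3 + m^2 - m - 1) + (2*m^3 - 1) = -4*m^3 + m^2 - m - 2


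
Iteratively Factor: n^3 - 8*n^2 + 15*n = (n - 3)*(n^2 - 5*n) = (n - 5)*(n - 3)*(n)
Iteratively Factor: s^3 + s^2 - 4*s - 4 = (s + 1)*(s^2 - 4) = (s - 2)*(s + 1)*(s + 2)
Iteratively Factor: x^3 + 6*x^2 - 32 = (x - 2)*(x^2 + 8*x + 16) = (x - 2)*(x + 4)*(x + 4)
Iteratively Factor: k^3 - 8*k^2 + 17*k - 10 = (k - 2)*(k^2 - 6*k + 5) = (k - 2)*(k - 1)*(k - 5)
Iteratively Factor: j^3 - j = (j + 1)*(j^2 - j) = j*(j + 1)*(j - 1)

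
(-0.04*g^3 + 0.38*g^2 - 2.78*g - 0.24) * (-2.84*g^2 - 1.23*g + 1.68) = 0.1136*g^5 - 1.03*g^4 + 7.3606*g^3 + 4.7394*g^2 - 4.3752*g - 0.4032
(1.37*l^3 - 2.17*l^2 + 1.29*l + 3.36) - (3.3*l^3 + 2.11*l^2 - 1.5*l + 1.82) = -1.93*l^3 - 4.28*l^2 + 2.79*l + 1.54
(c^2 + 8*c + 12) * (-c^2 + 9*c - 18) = -c^4 + c^3 + 42*c^2 - 36*c - 216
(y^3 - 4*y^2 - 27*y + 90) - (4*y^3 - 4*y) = -3*y^3 - 4*y^2 - 23*y + 90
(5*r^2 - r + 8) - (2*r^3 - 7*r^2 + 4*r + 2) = -2*r^3 + 12*r^2 - 5*r + 6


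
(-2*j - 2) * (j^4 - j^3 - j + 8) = -2*j^5 + 2*j^3 + 2*j^2 - 14*j - 16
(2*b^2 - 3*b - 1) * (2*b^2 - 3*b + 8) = 4*b^4 - 12*b^3 + 23*b^2 - 21*b - 8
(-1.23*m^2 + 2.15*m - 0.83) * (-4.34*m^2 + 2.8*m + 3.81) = 5.3382*m^4 - 12.775*m^3 + 4.9359*m^2 + 5.8675*m - 3.1623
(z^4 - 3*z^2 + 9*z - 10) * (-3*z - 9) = -3*z^5 - 9*z^4 + 9*z^3 - 51*z + 90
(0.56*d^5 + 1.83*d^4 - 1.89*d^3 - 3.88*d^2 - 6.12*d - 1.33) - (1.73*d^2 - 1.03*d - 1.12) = 0.56*d^5 + 1.83*d^4 - 1.89*d^3 - 5.61*d^2 - 5.09*d - 0.21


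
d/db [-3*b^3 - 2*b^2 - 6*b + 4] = -9*b^2 - 4*b - 6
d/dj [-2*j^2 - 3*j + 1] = -4*j - 3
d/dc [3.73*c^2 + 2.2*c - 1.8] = 7.46*c + 2.2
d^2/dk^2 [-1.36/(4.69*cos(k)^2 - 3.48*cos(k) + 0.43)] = (119.658784*(1 - cos(k)^2)^2 - 66.590496*cos(k)^3 + 65.328688*cos(k)^2 + 135.216096*cos(k) - 147.113648)/(4.69*cos(k)^2 - 3.48*cos(k) + 0.43)^3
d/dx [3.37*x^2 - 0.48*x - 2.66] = 6.74*x - 0.48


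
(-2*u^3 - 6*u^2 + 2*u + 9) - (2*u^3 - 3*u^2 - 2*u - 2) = -4*u^3 - 3*u^2 + 4*u + 11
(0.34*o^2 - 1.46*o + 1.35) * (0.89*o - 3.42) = 0.3026*o^3 - 2.4622*o^2 + 6.1947*o - 4.617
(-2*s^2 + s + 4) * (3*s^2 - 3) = -6*s^4 + 3*s^3 + 18*s^2 - 3*s - 12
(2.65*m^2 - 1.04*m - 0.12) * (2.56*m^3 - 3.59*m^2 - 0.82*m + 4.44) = 6.784*m^5 - 12.1759*m^4 + 1.2534*m^3 + 13.0496*m^2 - 4.5192*m - 0.5328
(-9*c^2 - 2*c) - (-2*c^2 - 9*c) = -7*c^2 + 7*c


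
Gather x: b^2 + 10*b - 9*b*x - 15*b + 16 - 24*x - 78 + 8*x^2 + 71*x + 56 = b^2 - 5*b + 8*x^2 + x*(47 - 9*b) - 6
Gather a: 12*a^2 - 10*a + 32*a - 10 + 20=12*a^2 + 22*a + 10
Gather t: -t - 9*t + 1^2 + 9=10 - 10*t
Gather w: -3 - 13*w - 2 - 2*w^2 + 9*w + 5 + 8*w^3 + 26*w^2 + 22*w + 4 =8*w^3 + 24*w^2 + 18*w + 4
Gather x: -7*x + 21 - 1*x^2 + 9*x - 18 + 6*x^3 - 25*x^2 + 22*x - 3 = 6*x^3 - 26*x^2 + 24*x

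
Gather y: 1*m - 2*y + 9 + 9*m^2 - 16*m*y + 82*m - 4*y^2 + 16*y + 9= 9*m^2 + 83*m - 4*y^2 + y*(14 - 16*m) + 18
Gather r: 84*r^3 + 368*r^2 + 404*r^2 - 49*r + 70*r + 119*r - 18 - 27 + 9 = 84*r^3 + 772*r^2 + 140*r - 36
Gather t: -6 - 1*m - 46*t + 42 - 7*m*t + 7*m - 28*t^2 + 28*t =6*m - 28*t^2 + t*(-7*m - 18) + 36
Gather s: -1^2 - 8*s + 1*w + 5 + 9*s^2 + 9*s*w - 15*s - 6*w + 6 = 9*s^2 + s*(9*w - 23) - 5*w + 10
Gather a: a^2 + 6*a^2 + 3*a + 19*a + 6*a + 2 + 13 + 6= 7*a^2 + 28*a + 21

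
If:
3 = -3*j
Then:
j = -1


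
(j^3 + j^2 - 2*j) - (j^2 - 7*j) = j^3 + 5*j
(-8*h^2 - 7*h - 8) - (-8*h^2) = -7*h - 8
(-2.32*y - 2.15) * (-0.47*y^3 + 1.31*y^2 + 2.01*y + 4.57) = 1.0904*y^4 - 2.0287*y^3 - 7.4797*y^2 - 14.9239*y - 9.8255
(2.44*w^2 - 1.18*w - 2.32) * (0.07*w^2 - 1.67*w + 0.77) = 0.1708*w^4 - 4.1574*w^3 + 3.687*w^2 + 2.9658*w - 1.7864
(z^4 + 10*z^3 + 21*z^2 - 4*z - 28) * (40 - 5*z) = -5*z^5 - 10*z^4 + 295*z^3 + 860*z^2 - 20*z - 1120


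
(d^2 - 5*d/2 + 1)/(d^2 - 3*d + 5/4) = 2*(d - 2)/(2*d - 5)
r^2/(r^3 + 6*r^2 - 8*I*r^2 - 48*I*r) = r/(r^2 + r*(6 - 8*I) - 48*I)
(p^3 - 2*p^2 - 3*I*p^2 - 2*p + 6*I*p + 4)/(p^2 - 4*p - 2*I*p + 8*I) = (p^2 - p*(2 + I) + 2*I)/(p - 4)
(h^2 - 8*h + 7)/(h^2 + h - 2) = (h - 7)/(h + 2)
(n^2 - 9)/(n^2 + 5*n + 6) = (n - 3)/(n + 2)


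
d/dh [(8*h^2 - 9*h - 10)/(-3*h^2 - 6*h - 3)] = (-25*h - 11)/(3*(h^3 + 3*h^2 + 3*h + 1))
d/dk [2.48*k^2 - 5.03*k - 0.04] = 4.96*k - 5.03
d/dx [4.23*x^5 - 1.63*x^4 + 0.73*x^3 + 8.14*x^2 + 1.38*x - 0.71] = 21.15*x^4 - 6.52*x^3 + 2.19*x^2 + 16.28*x + 1.38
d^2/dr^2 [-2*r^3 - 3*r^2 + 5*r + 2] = -12*r - 6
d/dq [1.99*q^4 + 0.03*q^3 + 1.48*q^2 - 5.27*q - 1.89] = 7.96*q^3 + 0.09*q^2 + 2.96*q - 5.27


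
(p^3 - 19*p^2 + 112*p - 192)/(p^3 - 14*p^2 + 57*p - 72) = (p - 8)/(p - 3)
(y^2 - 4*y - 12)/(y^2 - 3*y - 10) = (y - 6)/(y - 5)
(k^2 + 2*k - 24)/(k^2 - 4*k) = (k + 6)/k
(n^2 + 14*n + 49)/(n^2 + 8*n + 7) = (n + 7)/(n + 1)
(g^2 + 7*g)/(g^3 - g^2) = (g + 7)/(g*(g - 1))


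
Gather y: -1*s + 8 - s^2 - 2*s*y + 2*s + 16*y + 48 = -s^2 + s + y*(16 - 2*s) + 56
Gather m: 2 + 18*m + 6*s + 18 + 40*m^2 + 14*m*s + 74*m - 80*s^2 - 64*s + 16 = 40*m^2 + m*(14*s + 92) - 80*s^2 - 58*s + 36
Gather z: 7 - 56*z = 7 - 56*z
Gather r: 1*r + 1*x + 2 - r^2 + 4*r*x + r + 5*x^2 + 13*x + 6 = -r^2 + r*(4*x + 2) + 5*x^2 + 14*x + 8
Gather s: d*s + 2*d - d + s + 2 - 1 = d + s*(d + 1) + 1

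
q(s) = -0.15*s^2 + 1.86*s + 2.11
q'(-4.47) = 3.20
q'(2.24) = 1.19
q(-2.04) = -2.31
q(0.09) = 2.28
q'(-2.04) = 2.47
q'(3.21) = 0.90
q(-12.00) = -41.81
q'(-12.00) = 5.46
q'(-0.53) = 2.02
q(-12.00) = -41.81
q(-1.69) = -1.46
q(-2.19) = -2.68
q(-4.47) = -9.20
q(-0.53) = 1.08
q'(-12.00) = 5.46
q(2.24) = 5.52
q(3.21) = 6.53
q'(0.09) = 1.83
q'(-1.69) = 2.37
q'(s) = 1.86 - 0.3*s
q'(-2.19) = 2.52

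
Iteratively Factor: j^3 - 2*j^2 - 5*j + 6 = (j - 1)*(j^2 - j - 6) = (j - 3)*(j - 1)*(j + 2)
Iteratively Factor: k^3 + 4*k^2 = (k)*(k^2 + 4*k) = k*(k + 4)*(k)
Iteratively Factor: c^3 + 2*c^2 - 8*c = (c - 2)*(c^2 + 4*c) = c*(c - 2)*(c + 4)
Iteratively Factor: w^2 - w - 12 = (w - 4)*(w + 3)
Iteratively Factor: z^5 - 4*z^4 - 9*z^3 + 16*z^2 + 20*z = (z + 2)*(z^4 - 6*z^3 + 3*z^2 + 10*z) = (z - 2)*(z + 2)*(z^3 - 4*z^2 - 5*z) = (z - 5)*(z - 2)*(z + 2)*(z^2 + z) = z*(z - 5)*(z - 2)*(z + 2)*(z + 1)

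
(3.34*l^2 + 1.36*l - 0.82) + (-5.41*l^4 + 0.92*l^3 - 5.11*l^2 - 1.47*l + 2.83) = -5.41*l^4 + 0.92*l^3 - 1.77*l^2 - 0.11*l + 2.01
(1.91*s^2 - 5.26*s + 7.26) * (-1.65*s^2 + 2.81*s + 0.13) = -3.1515*s^4 + 14.0461*s^3 - 26.5113*s^2 + 19.7168*s + 0.9438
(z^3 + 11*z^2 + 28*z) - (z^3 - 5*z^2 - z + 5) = 16*z^2 + 29*z - 5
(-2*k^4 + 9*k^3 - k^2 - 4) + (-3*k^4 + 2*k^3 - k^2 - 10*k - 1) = -5*k^4 + 11*k^3 - 2*k^2 - 10*k - 5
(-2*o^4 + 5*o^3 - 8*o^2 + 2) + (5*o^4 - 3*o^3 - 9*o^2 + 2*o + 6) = 3*o^4 + 2*o^3 - 17*o^2 + 2*o + 8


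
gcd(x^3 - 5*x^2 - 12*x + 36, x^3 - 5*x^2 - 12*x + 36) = x^3 - 5*x^2 - 12*x + 36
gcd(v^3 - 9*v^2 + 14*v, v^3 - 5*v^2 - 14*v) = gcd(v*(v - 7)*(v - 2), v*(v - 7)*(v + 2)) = v^2 - 7*v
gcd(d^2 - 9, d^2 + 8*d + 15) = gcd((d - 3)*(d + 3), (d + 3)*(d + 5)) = d + 3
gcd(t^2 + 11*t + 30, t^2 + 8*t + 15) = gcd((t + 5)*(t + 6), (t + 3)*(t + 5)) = t + 5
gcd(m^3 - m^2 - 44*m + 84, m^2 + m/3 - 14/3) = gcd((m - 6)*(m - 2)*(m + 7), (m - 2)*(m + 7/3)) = m - 2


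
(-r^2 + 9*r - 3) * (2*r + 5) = -2*r^3 + 13*r^2 + 39*r - 15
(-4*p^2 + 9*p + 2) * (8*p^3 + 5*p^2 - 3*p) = -32*p^5 + 52*p^4 + 73*p^3 - 17*p^2 - 6*p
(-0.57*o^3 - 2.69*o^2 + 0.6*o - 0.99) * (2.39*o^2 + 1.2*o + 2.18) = -1.3623*o^5 - 7.1131*o^4 - 3.0366*o^3 - 7.5103*o^2 + 0.12*o - 2.1582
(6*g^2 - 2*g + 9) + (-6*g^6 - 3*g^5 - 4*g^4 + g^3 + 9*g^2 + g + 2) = -6*g^6 - 3*g^5 - 4*g^4 + g^3 + 15*g^2 - g + 11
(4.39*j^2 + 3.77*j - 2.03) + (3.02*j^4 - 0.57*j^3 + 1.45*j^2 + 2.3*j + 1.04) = 3.02*j^4 - 0.57*j^3 + 5.84*j^2 + 6.07*j - 0.99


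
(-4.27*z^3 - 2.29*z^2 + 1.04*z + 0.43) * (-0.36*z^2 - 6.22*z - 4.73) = 1.5372*z^5 + 27.3838*z^4 + 34.0665*z^3 + 4.2081*z^2 - 7.5938*z - 2.0339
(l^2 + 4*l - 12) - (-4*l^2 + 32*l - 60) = 5*l^2 - 28*l + 48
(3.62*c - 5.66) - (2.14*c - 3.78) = 1.48*c - 1.88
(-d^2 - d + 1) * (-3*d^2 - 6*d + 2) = 3*d^4 + 9*d^3 + d^2 - 8*d + 2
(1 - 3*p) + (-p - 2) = -4*p - 1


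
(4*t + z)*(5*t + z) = 20*t^2 + 9*t*z + z^2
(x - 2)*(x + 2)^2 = x^3 + 2*x^2 - 4*x - 8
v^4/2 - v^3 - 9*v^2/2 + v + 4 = (v/2 + 1/2)*(v - 4)*(v - 1)*(v + 2)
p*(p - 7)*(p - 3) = p^3 - 10*p^2 + 21*p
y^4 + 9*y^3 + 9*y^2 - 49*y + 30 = (y - 1)^2*(y + 5)*(y + 6)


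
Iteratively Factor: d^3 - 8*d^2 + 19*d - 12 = (d - 3)*(d^2 - 5*d + 4) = (d - 4)*(d - 3)*(d - 1)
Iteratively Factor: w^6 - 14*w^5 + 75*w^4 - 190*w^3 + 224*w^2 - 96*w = (w - 2)*(w^5 - 12*w^4 + 51*w^3 - 88*w^2 + 48*w) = (w - 4)*(w - 2)*(w^4 - 8*w^3 + 19*w^2 - 12*w) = (w - 4)*(w - 2)*(w - 1)*(w^3 - 7*w^2 + 12*w) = (w - 4)^2*(w - 2)*(w - 1)*(w^2 - 3*w) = w*(w - 4)^2*(w - 2)*(w - 1)*(w - 3)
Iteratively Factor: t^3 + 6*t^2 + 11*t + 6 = (t + 2)*(t^2 + 4*t + 3) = (t + 1)*(t + 2)*(t + 3)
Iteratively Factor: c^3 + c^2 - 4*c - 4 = (c + 2)*(c^2 - c - 2) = (c - 2)*(c + 2)*(c + 1)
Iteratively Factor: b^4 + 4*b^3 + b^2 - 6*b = (b + 2)*(b^3 + 2*b^2 - 3*b) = (b + 2)*(b + 3)*(b^2 - b) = b*(b + 2)*(b + 3)*(b - 1)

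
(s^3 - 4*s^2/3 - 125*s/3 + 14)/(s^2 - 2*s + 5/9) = 3*(s^2 - s - 42)/(3*s - 5)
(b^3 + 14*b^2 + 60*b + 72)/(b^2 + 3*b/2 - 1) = 2*(b^2 + 12*b + 36)/(2*b - 1)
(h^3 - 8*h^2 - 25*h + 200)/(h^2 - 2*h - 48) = (h^2 - 25)/(h + 6)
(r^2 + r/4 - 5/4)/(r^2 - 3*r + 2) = (r + 5/4)/(r - 2)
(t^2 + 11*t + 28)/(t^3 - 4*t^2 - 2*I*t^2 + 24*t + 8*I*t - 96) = (t^2 + 11*t + 28)/(t^3 - 2*t^2*(2 + I) + 8*t*(3 + I) - 96)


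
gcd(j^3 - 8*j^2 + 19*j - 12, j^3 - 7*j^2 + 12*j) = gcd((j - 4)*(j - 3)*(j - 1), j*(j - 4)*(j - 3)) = j^2 - 7*j + 12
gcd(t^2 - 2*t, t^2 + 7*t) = t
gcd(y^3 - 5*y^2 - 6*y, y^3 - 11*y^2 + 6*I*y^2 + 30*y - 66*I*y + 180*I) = y - 6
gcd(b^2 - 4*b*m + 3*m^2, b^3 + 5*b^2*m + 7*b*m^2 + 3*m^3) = 1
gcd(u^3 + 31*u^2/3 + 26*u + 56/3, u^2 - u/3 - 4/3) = 1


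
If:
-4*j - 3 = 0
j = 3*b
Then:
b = -1/4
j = -3/4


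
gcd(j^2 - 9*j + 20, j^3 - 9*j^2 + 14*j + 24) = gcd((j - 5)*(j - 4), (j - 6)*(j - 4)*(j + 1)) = j - 4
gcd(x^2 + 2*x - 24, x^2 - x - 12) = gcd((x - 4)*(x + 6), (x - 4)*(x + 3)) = x - 4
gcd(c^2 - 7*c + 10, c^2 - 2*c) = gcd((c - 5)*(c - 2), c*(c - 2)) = c - 2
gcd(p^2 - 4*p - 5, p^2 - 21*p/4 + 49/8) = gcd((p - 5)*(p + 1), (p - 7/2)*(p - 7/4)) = 1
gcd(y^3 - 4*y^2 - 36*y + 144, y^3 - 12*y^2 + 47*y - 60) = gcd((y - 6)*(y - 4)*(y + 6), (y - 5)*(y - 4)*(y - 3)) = y - 4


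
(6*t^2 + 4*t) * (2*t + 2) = 12*t^3 + 20*t^2 + 8*t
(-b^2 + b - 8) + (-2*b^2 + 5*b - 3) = -3*b^2 + 6*b - 11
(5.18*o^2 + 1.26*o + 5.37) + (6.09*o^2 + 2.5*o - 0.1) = 11.27*o^2 + 3.76*o + 5.27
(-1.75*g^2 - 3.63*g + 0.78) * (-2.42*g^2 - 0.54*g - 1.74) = 4.235*g^4 + 9.7296*g^3 + 3.1176*g^2 + 5.895*g - 1.3572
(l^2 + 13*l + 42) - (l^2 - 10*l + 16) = 23*l + 26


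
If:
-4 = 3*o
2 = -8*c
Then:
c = -1/4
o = -4/3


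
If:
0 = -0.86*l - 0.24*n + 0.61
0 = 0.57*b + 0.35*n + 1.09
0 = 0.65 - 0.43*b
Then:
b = 1.51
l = 2.27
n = -5.58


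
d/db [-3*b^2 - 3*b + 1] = -6*b - 3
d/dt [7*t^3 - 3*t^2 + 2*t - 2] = 21*t^2 - 6*t + 2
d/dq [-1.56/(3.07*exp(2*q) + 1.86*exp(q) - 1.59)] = (9.5784*exp(q) + 2.9016)*exp(q)/(3.07*exp(2*q) + 1.86*exp(q) - 1.59)^2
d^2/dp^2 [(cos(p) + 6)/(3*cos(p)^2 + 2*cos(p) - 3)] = 3*(-27*sin(p)^4*cos(p) - 70*sin(p)^4 + 114*sin(p)^2 + 81*cos(p)/2 - 18*cos(3*p) + 3*cos(5*p)/2 + 12)/(-3*sin(p)^2 + 2*cos(p))^3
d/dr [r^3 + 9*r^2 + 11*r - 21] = 3*r^2 + 18*r + 11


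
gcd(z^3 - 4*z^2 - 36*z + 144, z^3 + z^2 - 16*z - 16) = z - 4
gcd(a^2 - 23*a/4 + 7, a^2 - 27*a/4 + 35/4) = a - 7/4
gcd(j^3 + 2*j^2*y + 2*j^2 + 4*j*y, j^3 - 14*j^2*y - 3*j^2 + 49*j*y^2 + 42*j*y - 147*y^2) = 1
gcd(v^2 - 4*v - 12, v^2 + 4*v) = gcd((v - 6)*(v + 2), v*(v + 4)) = 1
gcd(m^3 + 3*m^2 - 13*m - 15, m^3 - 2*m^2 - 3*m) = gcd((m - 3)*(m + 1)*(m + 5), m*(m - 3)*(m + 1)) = m^2 - 2*m - 3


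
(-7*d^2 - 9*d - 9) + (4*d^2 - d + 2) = -3*d^2 - 10*d - 7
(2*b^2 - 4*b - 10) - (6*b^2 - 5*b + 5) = -4*b^2 + b - 15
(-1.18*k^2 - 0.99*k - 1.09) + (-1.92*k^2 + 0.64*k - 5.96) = -3.1*k^2 - 0.35*k - 7.05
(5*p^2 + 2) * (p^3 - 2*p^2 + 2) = 5*p^5 - 10*p^4 + 2*p^3 + 6*p^2 + 4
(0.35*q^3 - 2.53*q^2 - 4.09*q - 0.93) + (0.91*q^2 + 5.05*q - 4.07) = 0.35*q^3 - 1.62*q^2 + 0.96*q - 5.0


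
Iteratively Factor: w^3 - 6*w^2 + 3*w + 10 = (w - 2)*(w^2 - 4*w - 5) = (w - 5)*(w - 2)*(w + 1)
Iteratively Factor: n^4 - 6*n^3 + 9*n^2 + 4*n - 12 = (n + 1)*(n^3 - 7*n^2 + 16*n - 12) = (n - 2)*(n + 1)*(n^2 - 5*n + 6) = (n - 3)*(n - 2)*(n + 1)*(n - 2)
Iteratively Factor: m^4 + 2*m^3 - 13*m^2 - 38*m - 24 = (m - 4)*(m^3 + 6*m^2 + 11*m + 6) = (m - 4)*(m + 2)*(m^2 + 4*m + 3) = (m - 4)*(m + 1)*(m + 2)*(m + 3)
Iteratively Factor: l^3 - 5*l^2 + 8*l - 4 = (l - 1)*(l^2 - 4*l + 4) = (l - 2)*(l - 1)*(l - 2)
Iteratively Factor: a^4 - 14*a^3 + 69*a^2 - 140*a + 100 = (a - 2)*(a^3 - 12*a^2 + 45*a - 50) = (a - 2)^2*(a^2 - 10*a + 25) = (a - 5)*(a - 2)^2*(a - 5)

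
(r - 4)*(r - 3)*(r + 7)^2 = r^4 + 7*r^3 - 37*r^2 - 175*r + 588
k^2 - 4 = (k - 2)*(k + 2)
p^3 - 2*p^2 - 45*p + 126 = (p - 6)*(p - 3)*(p + 7)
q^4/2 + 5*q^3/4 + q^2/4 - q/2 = q*(q/2 + 1/2)*(q - 1/2)*(q + 2)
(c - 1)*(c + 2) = c^2 + c - 2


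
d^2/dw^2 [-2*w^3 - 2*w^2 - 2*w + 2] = -12*w - 4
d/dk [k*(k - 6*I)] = 2*k - 6*I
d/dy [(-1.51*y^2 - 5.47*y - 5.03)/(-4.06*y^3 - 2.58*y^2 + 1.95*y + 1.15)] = (-6.1306*y^4 - 44.4164*y^3 - 78.3225*y^2 - 29.4278*y + 3.518)/(16.4836*y^6 + 20.9496*y^5 - 9.1776*y^4 - 19.4*y^3 - 2.1315*y^2 + 4.485*y + 1.3225)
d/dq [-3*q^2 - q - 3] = -6*q - 1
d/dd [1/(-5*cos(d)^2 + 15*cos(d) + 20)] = (3 - 2*cos(d))*sin(d)/(5*(sin(d)^2 + 3*cos(d) + 3)^2)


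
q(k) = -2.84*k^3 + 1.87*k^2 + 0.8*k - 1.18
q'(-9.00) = -722.98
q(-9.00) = 2213.45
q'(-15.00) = -1972.30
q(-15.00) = 9992.57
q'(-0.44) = -2.50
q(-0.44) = -0.93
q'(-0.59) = -4.37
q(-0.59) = -0.42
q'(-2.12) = -45.42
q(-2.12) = 32.59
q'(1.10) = -5.40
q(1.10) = -1.82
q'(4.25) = -137.20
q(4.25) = -182.02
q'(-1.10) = -13.62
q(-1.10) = 3.98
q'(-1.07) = -12.96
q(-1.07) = 3.58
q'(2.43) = -40.42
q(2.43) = -28.94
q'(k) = -8.52*k^2 + 3.74*k + 0.8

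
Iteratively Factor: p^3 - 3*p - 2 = (p + 1)*(p^2 - p - 2) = (p - 2)*(p + 1)*(p + 1)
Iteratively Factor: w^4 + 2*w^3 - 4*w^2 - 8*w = (w)*(w^3 + 2*w^2 - 4*w - 8) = w*(w + 2)*(w^2 - 4) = w*(w - 2)*(w + 2)*(w + 2)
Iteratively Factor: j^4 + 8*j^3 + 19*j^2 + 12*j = (j + 3)*(j^3 + 5*j^2 + 4*j) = j*(j + 3)*(j^2 + 5*j + 4) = j*(j + 3)*(j + 4)*(j + 1)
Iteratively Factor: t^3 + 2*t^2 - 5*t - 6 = (t + 1)*(t^2 + t - 6) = (t + 1)*(t + 3)*(t - 2)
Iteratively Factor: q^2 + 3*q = (q)*(q + 3)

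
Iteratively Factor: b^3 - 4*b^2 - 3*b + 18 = (b + 2)*(b^2 - 6*b + 9) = (b - 3)*(b + 2)*(b - 3)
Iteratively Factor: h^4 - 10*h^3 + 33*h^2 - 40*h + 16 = (h - 1)*(h^3 - 9*h^2 + 24*h - 16) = (h - 4)*(h - 1)*(h^2 - 5*h + 4) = (h - 4)*(h - 1)^2*(h - 4)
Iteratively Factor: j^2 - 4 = (j + 2)*(j - 2)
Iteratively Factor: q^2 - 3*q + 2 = (q - 2)*(q - 1)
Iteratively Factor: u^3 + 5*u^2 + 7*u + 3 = (u + 1)*(u^2 + 4*u + 3) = (u + 1)*(u + 3)*(u + 1)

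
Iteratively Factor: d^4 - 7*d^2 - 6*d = (d - 3)*(d^3 + 3*d^2 + 2*d) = (d - 3)*(d + 1)*(d^2 + 2*d) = (d - 3)*(d + 1)*(d + 2)*(d)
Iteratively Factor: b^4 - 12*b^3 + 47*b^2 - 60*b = (b - 4)*(b^3 - 8*b^2 + 15*b) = (b - 4)*(b - 3)*(b^2 - 5*b) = b*(b - 4)*(b - 3)*(b - 5)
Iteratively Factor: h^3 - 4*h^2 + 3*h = (h)*(h^2 - 4*h + 3) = h*(h - 1)*(h - 3)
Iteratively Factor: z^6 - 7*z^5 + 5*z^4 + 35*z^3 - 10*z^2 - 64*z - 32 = (z - 2)*(z^5 - 5*z^4 - 5*z^3 + 25*z^2 + 40*z + 16) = (z - 2)*(z + 1)*(z^4 - 6*z^3 + z^2 + 24*z + 16) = (z - 4)*(z - 2)*(z + 1)*(z^3 - 2*z^2 - 7*z - 4) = (z - 4)^2*(z - 2)*(z + 1)*(z^2 + 2*z + 1) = (z - 4)^2*(z - 2)*(z + 1)^2*(z + 1)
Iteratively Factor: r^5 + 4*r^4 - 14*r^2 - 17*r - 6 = (r + 1)*(r^4 + 3*r^3 - 3*r^2 - 11*r - 6) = (r + 1)*(r + 3)*(r^3 - 3*r - 2) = (r - 2)*(r + 1)*(r + 3)*(r^2 + 2*r + 1) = (r - 2)*(r + 1)^2*(r + 3)*(r + 1)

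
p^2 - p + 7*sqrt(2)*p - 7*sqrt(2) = (p - 1)*(p + 7*sqrt(2))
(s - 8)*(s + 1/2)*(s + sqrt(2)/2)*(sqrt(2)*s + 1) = sqrt(2)*s^4 - 15*sqrt(2)*s^3/2 + 2*s^3 - 15*s^2 - 7*sqrt(2)*s^2/2 - 8*s - 15*sqrt(2)*s/4 - 2*sqrt(2)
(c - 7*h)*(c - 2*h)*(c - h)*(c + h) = c^4 - 9*c^3*h + 13*c^2*h^2 + 9*c*h^3 - 14*h^4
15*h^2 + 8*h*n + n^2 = (3*h + n)*(5*h + n)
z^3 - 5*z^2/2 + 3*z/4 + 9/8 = (z - 3/2)^2*(z + 1/2)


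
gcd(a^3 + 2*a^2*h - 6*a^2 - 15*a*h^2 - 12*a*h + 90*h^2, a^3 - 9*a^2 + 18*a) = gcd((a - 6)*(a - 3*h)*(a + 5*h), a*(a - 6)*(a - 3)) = a - 6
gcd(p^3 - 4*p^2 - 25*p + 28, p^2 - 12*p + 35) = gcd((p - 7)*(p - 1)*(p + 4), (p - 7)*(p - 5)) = p - 7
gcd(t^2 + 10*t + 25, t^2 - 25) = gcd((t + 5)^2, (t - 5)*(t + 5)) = t + 5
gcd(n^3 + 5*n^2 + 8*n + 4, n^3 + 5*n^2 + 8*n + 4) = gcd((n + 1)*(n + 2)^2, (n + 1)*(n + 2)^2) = n^3 + 5*n^2 + 8*n + 4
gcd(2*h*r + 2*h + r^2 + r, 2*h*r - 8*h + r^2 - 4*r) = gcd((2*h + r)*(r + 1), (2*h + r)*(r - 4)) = 2*h + r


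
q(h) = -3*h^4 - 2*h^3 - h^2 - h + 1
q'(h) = -12*h^3 - 6*h^2 - 2*h - 1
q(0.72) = -1.79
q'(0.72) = -10.03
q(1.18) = -10.67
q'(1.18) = -31.43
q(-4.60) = -1164.12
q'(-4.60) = 1049.27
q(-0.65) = 1.24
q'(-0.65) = 1.06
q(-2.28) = -59.28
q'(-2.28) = 114.60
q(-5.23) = -1979.55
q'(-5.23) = 1562.01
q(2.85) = -254.20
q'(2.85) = -333.22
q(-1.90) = -26.09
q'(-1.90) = 63.45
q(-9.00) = -18296.00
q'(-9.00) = 8279.00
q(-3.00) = -194.00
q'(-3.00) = 275.00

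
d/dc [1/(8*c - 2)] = -2/(4*c - 1)^2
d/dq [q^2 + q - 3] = 2*q + 1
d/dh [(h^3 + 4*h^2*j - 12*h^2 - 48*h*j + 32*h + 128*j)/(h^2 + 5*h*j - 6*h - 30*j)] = (-(2*h + 5*j - 6)*(h^3 + 4*h^2*j - 12*h^2 - 48*h*j + 32*h + 128*j) + (h^2 + 5*h*j - 6*h - 30*j)*(3*h^2 + 8*h*j - 24*h - 48*j + 32))/(h^2 + 5*h*j - 6*h - 30*j)^2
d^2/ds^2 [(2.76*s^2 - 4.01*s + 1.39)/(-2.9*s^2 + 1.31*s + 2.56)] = (46.4777200000001*s^3 - 193.08084*s^2 + 210.3051*s - 88.481222)/(24.389*s^6 - 33.0513*s^5 - 49.65873*s^4 + 56.104549*s^3 + 43.836672*s^2 - 25.755648*s - 16.777216)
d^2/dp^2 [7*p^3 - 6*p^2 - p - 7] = 42*p - 12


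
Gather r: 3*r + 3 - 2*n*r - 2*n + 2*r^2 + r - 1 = -2*n + 2*r^2 + r*(4 - 2*n) + 2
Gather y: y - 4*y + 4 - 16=-3*y - 12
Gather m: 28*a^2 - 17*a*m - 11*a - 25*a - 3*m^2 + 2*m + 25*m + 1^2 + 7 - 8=28*a^2 - 36*a - 3*m^2 + m*(27 - 17*a)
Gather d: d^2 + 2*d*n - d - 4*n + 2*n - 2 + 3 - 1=d^2 + d*(2*n - 1) - 2*n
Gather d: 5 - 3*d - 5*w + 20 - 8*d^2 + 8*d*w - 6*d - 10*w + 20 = -8*d^2 + d*(8*w - 9) - 15*w + 45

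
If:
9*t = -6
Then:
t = -2/3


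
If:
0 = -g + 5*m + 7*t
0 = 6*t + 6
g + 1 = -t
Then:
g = 0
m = 7/5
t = -1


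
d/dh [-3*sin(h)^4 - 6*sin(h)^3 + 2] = -6*(2*sin(h) + 3)*sin(h)^2*cos(h)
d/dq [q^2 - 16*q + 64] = 2*q - 16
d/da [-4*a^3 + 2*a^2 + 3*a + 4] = -12*a^2 + 4*a + 3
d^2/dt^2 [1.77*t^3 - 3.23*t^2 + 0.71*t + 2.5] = 10.62*t - 6.46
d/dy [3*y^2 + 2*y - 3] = 6*y + 2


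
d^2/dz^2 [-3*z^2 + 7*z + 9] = -6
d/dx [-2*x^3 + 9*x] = 9 - 6*x^2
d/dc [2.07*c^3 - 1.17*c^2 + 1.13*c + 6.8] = 6.21*c^2 - 2.34*c + 1.13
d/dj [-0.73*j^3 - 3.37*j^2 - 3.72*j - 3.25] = -2.19*j^2 - 6.74*j - 3.72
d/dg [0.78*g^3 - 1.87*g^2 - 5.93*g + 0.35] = 2.34*g^2 - 3.74*g - 5.93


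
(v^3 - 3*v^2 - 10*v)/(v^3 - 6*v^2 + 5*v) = (v + 2)/(v - 1)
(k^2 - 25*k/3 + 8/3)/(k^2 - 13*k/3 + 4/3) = (k - 8)/(k - 4)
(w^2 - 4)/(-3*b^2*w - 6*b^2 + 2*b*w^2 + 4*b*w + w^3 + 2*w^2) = (w - 2)/(-3*b^2 + 2*b*w + w^2)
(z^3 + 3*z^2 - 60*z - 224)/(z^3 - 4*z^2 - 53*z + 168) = (z + 4)/(z - 3)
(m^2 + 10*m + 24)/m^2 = 1 + 10/m + 24/m^2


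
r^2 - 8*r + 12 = (r - 6)*(r - 2)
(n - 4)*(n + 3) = n^2 - n - 12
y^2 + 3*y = y*(y + 3)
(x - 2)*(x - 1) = x^2 - 3*x + 2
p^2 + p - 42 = (p - 6)*(p + 7)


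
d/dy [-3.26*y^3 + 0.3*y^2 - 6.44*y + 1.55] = -9.78*y^2 + 0.6*y - 6.44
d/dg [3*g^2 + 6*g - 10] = 6*g + 6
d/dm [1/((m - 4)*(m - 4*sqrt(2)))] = ((4 - m)*(m - 4*sqrt(2))^2 + (-m + 4*sqrt(2))*(m - 4)^2)/((m - 4)^3*(m - 4*sqrt(2))^3)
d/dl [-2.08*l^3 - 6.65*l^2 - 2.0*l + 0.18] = -6.24*l^2 - 13.3*l - 2.0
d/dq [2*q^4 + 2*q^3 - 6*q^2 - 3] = 2*q*(4*q^2 + 3*q - 6)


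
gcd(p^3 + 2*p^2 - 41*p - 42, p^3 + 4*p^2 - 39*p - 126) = p^2 + p - 42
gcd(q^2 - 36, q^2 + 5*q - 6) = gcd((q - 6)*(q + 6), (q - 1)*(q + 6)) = q + 6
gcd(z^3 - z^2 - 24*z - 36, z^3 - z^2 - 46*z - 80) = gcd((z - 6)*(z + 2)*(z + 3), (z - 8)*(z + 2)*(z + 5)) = z + 2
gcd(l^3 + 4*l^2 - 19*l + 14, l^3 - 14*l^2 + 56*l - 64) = l - 2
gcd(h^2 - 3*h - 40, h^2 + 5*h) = h + 5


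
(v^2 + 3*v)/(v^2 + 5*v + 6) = v/(v + 2)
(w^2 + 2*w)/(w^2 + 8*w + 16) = w*(w + 2)/(w^2 + 8*w + 16)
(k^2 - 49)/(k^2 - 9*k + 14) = (k + 7)/(k - 2)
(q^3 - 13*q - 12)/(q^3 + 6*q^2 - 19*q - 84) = (q + 1)/(q + 7)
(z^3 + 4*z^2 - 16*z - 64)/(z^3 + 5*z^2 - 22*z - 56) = (z^2 + 8*z + 16)/(z^2 + 9*z + 14)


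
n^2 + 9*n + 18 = (n + 3)*(n + 6)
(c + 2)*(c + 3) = c^2 + 5*c + 6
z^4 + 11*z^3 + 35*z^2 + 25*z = z*(z + 1)*(z + 5)^2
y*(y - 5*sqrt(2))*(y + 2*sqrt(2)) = y^3 - 3*sqrt(2)*y^2 - 20*y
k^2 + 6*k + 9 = (k + 3)^2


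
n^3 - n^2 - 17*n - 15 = (n - 5)*(n + 1)*(n + 3)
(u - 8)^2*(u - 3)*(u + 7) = u^4 - 12*u^3 - 21*u^2 + 592*u - 1344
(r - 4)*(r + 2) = r^2 - 2*r - 8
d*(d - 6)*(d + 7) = d^3 + d^2 - 42*d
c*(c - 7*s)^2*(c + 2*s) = c^4 - 12*c^3*s + 21*c^2*s^2 + 98*c*s^3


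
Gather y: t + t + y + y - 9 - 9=2*t + 2*y - 18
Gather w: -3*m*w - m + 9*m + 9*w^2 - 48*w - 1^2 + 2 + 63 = 8*m + 9*w^2 + w*(-3*m - 48) + 64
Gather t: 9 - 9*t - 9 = -9*t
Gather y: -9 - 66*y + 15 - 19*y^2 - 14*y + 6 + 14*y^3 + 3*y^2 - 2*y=14*y^3 - 16*y^2 - 82*y + 12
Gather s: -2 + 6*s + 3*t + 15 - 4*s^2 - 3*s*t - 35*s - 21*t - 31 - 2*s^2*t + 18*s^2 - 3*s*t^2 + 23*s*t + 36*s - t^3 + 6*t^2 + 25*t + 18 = s^2*(14 - 2*t) + s*(-3*t^2 + 20*t + 7) - t^3 + 6*t^2 + 7*t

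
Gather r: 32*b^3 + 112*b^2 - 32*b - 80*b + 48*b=32*b^3 + 112*b^2 - 64*b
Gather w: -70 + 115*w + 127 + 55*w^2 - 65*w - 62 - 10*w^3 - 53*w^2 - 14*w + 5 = -10*w^3 + 2*w^2 + 36*w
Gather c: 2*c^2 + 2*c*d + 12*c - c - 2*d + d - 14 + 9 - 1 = 2*c^2 + c*(2*d + 11) - d - 6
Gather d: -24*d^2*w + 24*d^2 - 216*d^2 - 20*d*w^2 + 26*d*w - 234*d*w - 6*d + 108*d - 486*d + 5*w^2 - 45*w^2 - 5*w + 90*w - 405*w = d^2*(-24*w - 192) + d*(-20*w^2 - 208*w - 384) - 40*w^2 - 320*w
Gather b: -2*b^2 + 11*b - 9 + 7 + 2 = -2*b^2 + 11*b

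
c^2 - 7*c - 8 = (c - 8)*(c + 1)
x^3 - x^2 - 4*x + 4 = (x - 2)*(x - 1)*(x + 2)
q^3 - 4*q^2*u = q^2*(q - 4*u)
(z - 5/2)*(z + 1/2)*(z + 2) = z^3 - 21*z/4 - 5/2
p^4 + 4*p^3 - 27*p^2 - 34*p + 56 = (p - 4)*(p - 1)*(p + 2)*(p + 7)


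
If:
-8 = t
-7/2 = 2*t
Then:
No Solution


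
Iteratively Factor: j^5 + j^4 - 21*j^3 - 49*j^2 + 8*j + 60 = (j + 3)*(j^4 - 2*j^3 - 15*j^2 - 4*j + 20) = (j - 5)*(j + 3)*(j^3 + 3*j^2 - 4) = (j - 5)*(j + 2)*(j + 3)*(j^2 + j - 2) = (j - 5)*(j + 2)^2*(j + 3)*(j - 1)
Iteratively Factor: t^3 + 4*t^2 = (t + 4)*(t^2) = t*(t + 4)*(t)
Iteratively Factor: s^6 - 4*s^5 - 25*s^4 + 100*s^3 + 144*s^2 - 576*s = (s - 4)*(s^5 - 25*s^3 + 144*s) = s*(s - 4)*(s^4 - 25*s^2 + 144) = s*(s - 4)*(s + 4)*(s^3 - 4*s^2 - 9*s + 36) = s*(s - 4)*(s - 3)*(s + 4)*(s^2 - s - 12) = s*(s - 4)*(s - 3)*(s + 3)*(s + 4)*(s - 4)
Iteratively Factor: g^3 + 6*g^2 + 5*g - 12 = (g - 1)*(g^2 + 7*g + 12) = (g - 1)*(g + 3)*(g + 4)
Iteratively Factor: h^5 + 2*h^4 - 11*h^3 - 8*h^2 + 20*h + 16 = (h - 2)*(h^4 + 4*h^3 - 3*h^2 - 14*h - 8) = (h - 2)^2*(h^3 + 6*h^2 + 9*h + 4) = (h - 2)^2*(h + 1)*(h^2 + 5*h + 4) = (h - 2)^2*(h + 1)*(h + 4)*(h + 1)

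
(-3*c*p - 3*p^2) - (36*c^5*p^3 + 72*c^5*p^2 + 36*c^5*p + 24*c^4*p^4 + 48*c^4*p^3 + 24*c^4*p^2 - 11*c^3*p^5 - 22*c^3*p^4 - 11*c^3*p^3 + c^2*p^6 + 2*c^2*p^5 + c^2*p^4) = -36*c^5*p^3 - 72*c^5*p^2 - 36*c^5*p - 24*c^4*p^4 - 48*c^4*p^3 - 24*c^4*p^2 + 11*c^3*p^5 + 22*c^3*p^4 + 11*c^3*p^3 - c^2*p^6 - 2*c^2*p^5 - c^2*p^4 - 3*c*p - 3*p^2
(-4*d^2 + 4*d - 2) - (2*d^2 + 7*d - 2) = -6*d^2 - 3*d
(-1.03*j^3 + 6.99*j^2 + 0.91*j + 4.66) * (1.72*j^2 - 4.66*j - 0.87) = -1.7716*j^5 + 16.8226*j^4 - 30.1121*j^3 - 2.3067*j^2 - 22.5073*j - 4.0542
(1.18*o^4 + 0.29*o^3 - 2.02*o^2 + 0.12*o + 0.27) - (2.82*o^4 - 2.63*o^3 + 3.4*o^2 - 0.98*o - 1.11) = -1.64*o^4 + 2.92*o^3 - 5.42*o^2 + 1.1*o + 1.38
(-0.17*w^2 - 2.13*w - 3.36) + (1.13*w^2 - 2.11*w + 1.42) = 0.96*w^2 - 4.24*w - 1.94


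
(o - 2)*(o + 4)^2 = o^3 + 6*o^2 - 32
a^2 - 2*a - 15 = (a - 5)*(a + 3)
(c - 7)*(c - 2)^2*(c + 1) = c^4 - 10*c^3 + 21*c^2 + 4*c - 28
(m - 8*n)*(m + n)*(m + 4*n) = m^3 - 3*m^2*n - 36*m*n^2 - 32*n^3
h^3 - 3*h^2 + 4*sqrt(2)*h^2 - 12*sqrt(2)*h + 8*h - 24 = (h - 3)*(h + 2*sqrt(2))^2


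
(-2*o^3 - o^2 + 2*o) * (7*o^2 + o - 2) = -14*o^5 - 9*o^4 + 17*o^3 + 4*o^2 - 4*o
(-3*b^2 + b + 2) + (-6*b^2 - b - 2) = -9*b^2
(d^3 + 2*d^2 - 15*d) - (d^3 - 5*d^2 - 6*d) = 7*d^2 - 9*d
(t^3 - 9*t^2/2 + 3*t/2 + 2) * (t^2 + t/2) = t^5 - 4*t^4 - 3*t^3/4 + 11*t^2/4 + t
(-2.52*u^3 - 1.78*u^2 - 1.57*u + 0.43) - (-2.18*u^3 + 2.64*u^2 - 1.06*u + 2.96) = -0.34*u^3 - 4.42*u^2 - 0.51*u - 2.53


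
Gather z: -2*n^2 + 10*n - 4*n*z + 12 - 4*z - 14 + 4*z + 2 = -2*n^2 - 4*n*z + 10*n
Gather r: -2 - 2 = -4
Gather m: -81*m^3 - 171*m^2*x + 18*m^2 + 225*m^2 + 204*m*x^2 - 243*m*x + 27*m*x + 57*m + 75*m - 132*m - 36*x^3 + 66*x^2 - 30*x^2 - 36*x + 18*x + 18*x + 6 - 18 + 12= -81*m^3 + m^2*(243 - 171*x) + m*(204*x^2 - 216*x) - 36*x^3 + 36*x^2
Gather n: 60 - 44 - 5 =11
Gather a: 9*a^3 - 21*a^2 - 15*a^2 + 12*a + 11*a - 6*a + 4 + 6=9*a^3 - 36*a^2 + 17*a + 10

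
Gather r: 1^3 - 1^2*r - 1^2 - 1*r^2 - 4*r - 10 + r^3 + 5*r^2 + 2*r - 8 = r^3 + 4*r^2 - 3*r - 18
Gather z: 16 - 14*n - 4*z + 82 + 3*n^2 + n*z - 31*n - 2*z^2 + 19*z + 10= 3*n^2 - 45*n - 2*z^2 + z*(n + 15) + 108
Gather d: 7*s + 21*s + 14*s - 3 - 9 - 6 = 42*s - 18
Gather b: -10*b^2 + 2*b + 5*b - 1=-10*b^2 + 7*b - 1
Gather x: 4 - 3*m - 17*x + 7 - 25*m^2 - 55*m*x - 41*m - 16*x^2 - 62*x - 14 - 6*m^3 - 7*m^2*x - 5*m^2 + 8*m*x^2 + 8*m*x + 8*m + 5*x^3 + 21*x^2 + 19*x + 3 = -6*m^3 - 30*m^2 - 36*m + 5*x^3 + x^2*(8*m + 5) + x*(-7*m^2 - 47*m - 60)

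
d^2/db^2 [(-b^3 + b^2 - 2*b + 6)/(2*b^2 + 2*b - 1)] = 6*(-6*b^3 + 28*b^2 + 19*b + 11)/(8*b^6 + 24*b^5 + 12*b^4 - 16*b^3 - 6*b^2 + 6*b - 1)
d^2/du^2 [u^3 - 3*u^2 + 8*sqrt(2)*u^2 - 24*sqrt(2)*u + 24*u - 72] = 6*u - 6 + 16*sqrt(2)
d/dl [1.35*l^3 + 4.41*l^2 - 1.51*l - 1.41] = 4.05*l^2 + 8.82*l - 1.51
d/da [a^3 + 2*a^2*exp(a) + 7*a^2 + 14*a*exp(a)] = 2*a^2*exp(a) + 3*a^2 + 18*a*exp(a) + 14*a + 14*exp(a)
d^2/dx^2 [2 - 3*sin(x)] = 3*sin(x)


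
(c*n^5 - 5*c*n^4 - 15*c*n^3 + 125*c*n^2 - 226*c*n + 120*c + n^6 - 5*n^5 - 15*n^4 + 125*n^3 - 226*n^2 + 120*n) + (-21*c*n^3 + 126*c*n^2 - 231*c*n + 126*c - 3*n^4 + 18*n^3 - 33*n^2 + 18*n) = c*n^5 - 5*c*n^4 - 36*c*n^3 + 251*c*n^2 - 457*c*n + 246*c + n^6 - 5*n^5 - 18*n^4 + 143*n^3 - 259*n^2 + 138*n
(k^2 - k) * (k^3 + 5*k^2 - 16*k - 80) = k^5 + 4*k^4 - 21*k^3 - 64*k^2 + 80*k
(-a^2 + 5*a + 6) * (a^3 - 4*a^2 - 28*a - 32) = -a^5 + 9*a^4 + 14*a^3 - 132*a^2 - 328*a - 192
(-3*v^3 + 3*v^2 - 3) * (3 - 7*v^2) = 21*v^5 - 21*v^4 - 9*v^3 + 30*v^2 - 9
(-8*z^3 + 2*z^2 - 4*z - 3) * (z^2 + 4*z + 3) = -8*z^5 - 30*z^4 - 20*z^3 - 13*z^2 - 24*z - 9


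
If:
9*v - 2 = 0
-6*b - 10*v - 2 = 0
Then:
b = -19/27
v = 2/9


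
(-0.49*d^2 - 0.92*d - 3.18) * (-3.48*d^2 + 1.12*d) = 1.7052*d^4 + 2.6528*d^3 + 10.036*d^2 - 3.5616*d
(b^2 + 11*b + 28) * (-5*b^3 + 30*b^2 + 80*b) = -5*b^5 - 25*b^4 + 270*b^3 + 1720*b^2 + 2240*b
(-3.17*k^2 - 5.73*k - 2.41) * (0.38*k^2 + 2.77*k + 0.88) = -1.2046*k^4 - 10.9583*k^3 - 19.5775*k^2 - 11.7181*k - 2.1208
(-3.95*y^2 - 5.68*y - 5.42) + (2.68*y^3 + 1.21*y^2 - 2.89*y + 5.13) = 2.68*y^3 - 2.74*y^2 - 8.57*y - 0.29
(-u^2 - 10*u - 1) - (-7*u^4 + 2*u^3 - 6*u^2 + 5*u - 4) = 7*u^4 - 2*u^3 + 5*u^2 - 15*u + 3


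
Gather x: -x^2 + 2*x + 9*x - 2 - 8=-x^2 + 11*x - 10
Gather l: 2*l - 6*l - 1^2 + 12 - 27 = -4*l - 16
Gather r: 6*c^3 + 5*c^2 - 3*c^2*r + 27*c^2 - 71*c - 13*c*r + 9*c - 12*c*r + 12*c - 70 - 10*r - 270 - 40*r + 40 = 6*c^3 + 32*c^2 - 50*c + r*(-3*c^2 - 25*c - 50) - 300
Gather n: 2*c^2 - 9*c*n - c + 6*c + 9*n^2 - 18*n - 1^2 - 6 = 2*c^2 + 5*c + 9*n^2 + n*(-9*c - 18) - 7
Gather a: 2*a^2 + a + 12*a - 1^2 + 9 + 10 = 2*a^2 + 13*a + 18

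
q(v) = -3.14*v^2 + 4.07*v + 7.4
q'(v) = 4.07 - 6.28*v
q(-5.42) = -106.90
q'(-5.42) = 38.11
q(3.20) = -11.73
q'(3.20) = -16.03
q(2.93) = -7.63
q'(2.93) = -14.33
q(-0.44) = 5.00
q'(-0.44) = 6.83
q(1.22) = 7.69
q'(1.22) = -3.59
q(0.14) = 7.91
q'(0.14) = 3.19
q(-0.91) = 1.10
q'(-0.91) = 9.78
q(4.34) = -34.08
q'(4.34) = -23.19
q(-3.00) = -33.07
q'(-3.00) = 22.91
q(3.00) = -8.65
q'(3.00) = -14.77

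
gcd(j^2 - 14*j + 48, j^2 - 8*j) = j - 8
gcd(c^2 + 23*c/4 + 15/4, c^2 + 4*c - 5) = c + 5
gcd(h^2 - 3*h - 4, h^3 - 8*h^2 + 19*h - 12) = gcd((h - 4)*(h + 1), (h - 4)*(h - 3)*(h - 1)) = h - 4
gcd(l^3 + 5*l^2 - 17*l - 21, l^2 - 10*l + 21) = l - 3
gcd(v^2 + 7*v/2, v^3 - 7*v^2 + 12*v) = v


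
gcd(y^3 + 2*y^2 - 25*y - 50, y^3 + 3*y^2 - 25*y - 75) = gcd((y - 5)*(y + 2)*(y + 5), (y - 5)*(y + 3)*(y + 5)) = y^2 - 25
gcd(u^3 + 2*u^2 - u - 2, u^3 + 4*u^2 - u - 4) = u^2 - 1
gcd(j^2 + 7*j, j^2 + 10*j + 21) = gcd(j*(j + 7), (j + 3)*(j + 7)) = j + 7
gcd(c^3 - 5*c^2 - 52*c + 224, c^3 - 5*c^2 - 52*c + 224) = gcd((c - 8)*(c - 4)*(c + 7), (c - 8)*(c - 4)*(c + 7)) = c^3 - 5*c^2 - 52*c + 224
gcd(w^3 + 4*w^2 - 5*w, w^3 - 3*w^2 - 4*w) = w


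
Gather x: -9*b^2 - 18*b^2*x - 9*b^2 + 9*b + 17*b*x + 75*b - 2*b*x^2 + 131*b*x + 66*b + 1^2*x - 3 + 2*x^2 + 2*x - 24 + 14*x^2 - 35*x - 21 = -18*b^2 + 150*b + x^2*(16 - 2*b) + x*(-18*b^2 + 148*b - 32) - 48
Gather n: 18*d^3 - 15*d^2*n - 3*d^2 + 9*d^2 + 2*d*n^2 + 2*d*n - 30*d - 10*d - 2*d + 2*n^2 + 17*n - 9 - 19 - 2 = 18*d^3 + 6*d^2 - 42*d + n^2*(2*d + 2) + n*(-15*d^2 + 2*d + 17) - 30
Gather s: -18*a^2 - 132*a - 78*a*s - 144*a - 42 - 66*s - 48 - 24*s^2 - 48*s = -18*a^2 - 276*a - 24*s^2 + s*(-78*a - 114) - 90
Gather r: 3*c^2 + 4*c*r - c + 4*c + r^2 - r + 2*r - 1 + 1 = 3*c^2 + 3*c + r^2 + r*(4*c + 1)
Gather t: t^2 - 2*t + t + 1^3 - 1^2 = t^2 - t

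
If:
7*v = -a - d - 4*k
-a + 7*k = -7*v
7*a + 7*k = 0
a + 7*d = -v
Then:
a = 0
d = 0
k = 0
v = 0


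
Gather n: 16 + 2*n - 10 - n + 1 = n + 7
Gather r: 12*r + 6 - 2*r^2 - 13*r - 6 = -2*r^2 - r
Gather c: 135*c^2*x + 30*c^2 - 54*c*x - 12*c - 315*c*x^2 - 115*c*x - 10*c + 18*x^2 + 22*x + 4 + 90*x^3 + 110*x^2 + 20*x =c^2*(135*x + 30) + c*(-315*x^2 - 169*x - 22) + 90*x^3 + 128*x^2 + 42*x + 4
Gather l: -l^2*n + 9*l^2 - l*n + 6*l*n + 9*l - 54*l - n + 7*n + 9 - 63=l^2*(9 - n) + l*(5*n - 45) + 6*n - 54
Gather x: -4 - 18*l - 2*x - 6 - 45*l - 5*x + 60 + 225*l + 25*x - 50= 162*l + 18*x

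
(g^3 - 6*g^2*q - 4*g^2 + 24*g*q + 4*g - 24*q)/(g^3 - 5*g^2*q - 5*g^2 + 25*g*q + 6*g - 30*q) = (-g^2 + 6*g*q + 2*g - 12*q)/(-g^2 + 5*g*q + 3*g - 15*q)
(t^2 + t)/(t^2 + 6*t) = (t + 1)/(t + 6)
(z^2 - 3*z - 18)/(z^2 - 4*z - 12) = (z + 3)/(z + 2)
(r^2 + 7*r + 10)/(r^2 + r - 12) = (r^2 + 7*r + 10)/(r^2 + r - 12)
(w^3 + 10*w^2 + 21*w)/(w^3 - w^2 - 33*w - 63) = w*(w + 7)/(w^2 - 4*w - 21)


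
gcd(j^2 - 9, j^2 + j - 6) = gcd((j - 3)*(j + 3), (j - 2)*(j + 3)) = j + 3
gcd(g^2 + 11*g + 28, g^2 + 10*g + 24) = g + 4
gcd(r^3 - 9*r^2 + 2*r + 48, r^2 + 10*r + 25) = 1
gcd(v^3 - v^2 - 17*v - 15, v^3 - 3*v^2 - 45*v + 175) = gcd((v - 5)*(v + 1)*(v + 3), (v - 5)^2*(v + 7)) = v - 5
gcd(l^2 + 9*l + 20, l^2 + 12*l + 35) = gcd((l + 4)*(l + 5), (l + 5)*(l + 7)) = l + 5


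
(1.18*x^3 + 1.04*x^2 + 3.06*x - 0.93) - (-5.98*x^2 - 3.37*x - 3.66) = 1.18*x^3 + 7.02*x^2 + 6.43*x + 2.73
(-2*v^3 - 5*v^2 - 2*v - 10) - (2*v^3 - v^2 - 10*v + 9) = -4*v^3 - 4*v^2 + 8*v - 19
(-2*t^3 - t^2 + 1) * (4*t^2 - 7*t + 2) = -8*t^5 + 10*t^4 + 3*t^3 + 2*t^2 - 7*t + 2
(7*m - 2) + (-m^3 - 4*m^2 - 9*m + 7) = -m^3 - 4*m^2 - 2*m + 5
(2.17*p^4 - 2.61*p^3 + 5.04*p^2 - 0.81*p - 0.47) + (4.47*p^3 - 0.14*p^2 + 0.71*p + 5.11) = 2.17*p^4 + 1.86*p^3 + 4.9*p^2 - 0.1*p + 4.64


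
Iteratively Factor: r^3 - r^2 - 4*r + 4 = (r + 2)*(r^2 - 3*r + 2) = (r - 1)*(r + 2)*(r - 2)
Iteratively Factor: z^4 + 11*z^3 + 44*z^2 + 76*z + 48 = (z + 3)*(z^3 + 8*z^2 + 20*z + 16) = (z + 2)*(z + 3)*(z^2 + 6*z + 8) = (z + 2)^2*(z + 3)*(z + 4)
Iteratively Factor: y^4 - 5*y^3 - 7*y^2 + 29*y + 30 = (y + 1)*(y^3 - 6*y^2 - y + 30) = (y - 3)*(y + 1)*(y^2 - 3*y - 10) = (y - 5)*(y - 3)*(y + 1)*(y + 2)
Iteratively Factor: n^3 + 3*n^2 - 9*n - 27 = (n - 3)*(n^2 + 6*n + 9) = (n - 3)*(n + 3)*(n + 3)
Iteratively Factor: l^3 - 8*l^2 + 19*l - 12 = (l - 1)*(l^2 - 7*l + 12) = (l - 4)*(l - 1)*(l - 3)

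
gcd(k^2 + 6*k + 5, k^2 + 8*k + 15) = k + 5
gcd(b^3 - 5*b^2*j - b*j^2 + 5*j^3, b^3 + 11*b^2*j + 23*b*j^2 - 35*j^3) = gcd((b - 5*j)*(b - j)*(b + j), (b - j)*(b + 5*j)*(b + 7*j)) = b - j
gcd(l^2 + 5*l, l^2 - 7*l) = l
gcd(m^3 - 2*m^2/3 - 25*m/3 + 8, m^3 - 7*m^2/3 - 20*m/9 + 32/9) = m^2 - 11*m/3 + 8/3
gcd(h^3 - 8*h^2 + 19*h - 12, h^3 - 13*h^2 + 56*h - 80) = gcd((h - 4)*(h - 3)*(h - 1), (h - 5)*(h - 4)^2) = h - 4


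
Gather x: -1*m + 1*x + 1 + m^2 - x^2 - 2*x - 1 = m^2 - m - x^2 - x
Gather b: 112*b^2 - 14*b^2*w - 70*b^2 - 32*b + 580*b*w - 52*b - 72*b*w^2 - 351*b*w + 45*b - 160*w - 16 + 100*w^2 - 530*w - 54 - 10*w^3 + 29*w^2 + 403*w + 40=b^2*(42 - 14*w) + b*(-72*w^2 + 229*w - 39) - 10*w^3 + 129*w^2 - 287*w - 30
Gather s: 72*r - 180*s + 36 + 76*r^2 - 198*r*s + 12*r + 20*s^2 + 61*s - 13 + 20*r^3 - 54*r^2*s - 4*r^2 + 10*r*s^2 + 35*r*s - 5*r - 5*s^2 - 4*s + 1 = 20*r^3 + 72*r^2 + 79*r + s^2*(10*r + 15) + s*(-54*r^2 - 163*r - 123) + 24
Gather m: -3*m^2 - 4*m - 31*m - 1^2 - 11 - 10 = -3*m^2 - 35*m - 22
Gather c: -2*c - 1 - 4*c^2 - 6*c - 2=-4*c^2 - 8*c - 3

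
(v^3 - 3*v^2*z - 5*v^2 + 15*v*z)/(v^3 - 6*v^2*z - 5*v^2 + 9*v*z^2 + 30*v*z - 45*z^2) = v/(v - 3*z)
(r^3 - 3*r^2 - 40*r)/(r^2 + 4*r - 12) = r*(r^2 - 3*r - 40)/(r^2 + 4*r - 12)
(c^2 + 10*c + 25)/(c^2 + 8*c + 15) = (c + 5)/(c + 3)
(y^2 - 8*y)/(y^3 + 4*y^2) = (y - 8)/(y*(y + 4))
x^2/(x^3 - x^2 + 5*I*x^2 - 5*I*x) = x/(x^2 - x + 5*I*x - 5*I)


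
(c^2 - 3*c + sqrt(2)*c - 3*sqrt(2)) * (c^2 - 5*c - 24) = c^4 - 8*c^3 + sqrt(2)*c^3 - 8*sqrt(2)*c^2 - 9*c^2 - 9*sqrt(2)*c + 72*c + 72*sqrt(2)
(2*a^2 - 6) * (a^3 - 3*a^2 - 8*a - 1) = 2*a^5 - 6*a^4 - 22*a^3 + 16*a^2 + 48*a + 6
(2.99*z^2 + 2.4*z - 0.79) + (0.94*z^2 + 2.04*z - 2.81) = 3.93*z^2 + 4.44*z - 3.6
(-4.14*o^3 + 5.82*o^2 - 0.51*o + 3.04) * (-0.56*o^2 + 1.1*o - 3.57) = 2.3184*o^5 - 7.8132*o^4 + 21.4674*o^3 - 23.0408*o^2 + 5.1647*o - 10.8528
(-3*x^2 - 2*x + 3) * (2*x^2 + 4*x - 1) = -6*x^4 - 16*x^3 + x^2 + 14*x - 3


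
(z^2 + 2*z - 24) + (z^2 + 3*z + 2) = 2*z^2 + 5*z - 22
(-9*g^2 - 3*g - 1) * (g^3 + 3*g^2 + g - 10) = -9*g^5 - 30*g^4 - 19*g^3 + 84*g^2 + 29*g + 10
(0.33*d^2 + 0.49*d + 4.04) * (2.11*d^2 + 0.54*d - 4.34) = 0.6963*d^4 + 1.2121*d^3 + 7.3568*d^2 + 0.0550000000000002*d - 17.5336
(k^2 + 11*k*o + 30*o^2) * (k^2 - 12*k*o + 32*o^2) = k^4 - k^3*o - 70*k^2*o^2 - 8*k*o^3 + 960*o^4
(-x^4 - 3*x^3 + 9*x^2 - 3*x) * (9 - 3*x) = 3*x^5 - 54*x^3 + 90*x^2 - 27*x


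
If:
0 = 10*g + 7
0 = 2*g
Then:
No Solution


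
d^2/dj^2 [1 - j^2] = -2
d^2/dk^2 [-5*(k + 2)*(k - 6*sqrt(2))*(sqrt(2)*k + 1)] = -30*sqrt(2)*k - 20*sqrt(2) + 110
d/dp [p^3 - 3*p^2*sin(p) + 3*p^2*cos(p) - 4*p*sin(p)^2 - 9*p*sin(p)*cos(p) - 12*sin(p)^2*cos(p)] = -3*sqrt(2)*p^2*sin(p + pi/4) + 3*p^2 - 4*p*sin(2*p) - 9*p*cos(2*p) + 6*sqrt(2)*p*cos(p + pi/4) + 3*sin(p) - 9*sin(2*p)/2 - 9*sin(3*p) + 2*cos(2*p) - 2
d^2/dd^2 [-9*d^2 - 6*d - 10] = -18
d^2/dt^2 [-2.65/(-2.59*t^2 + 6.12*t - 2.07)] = (-35.55293*t^2 + 84.00924*t + 2.65*(5.18*t - 6.12)*(10.36*t - 12.24) - 28.41489)/(2.59*t^2 - 6.12*t + 2.07)^3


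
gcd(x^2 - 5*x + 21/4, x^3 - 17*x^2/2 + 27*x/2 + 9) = 1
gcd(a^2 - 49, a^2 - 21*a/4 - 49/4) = a - 7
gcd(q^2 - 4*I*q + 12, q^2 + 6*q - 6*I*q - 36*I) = q - 6*I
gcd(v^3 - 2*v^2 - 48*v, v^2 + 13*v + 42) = v + 6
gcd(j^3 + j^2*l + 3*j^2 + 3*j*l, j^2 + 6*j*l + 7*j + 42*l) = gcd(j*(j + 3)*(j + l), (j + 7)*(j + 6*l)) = 1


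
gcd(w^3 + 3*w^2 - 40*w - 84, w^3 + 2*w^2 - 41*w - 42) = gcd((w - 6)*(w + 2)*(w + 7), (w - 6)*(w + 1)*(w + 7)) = w^2 + w - 42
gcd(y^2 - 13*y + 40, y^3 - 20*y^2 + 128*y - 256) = y - 8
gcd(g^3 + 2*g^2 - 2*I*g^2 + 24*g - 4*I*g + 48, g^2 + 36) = g - 6*I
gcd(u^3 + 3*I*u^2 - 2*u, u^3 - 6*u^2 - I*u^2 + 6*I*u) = u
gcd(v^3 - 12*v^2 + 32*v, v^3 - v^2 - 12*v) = v^2 - 4*v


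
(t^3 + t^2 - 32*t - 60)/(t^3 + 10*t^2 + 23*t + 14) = (t^2 - t - 30)/(t^2 + 8*t + 7)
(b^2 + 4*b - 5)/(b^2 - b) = (b + 5)/b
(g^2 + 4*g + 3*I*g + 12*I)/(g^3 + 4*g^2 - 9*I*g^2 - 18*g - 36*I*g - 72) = (g + 3*I)/(g^2 - 9*I*g - 18)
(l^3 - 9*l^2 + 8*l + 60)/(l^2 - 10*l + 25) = (l^2 - 4*l - 12)/(l - 5)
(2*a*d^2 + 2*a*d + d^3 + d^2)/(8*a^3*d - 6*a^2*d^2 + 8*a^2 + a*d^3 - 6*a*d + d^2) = d*(2*a*d + 2*a + d^2 + d)/(8*a^3*d - 6*a^2*d^2 + 8*a^2 + a*d^3 - 6*a*d + d^2)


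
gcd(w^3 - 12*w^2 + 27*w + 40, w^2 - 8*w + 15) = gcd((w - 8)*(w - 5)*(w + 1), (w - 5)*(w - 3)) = w - 5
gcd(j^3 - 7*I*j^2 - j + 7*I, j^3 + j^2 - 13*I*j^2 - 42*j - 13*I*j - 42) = j^2 + j*(1 - 7*I) - 7*I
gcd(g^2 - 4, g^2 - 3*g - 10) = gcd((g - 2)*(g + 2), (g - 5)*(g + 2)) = g + 2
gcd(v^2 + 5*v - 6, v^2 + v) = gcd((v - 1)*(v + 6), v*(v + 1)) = 1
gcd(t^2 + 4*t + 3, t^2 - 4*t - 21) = t + 3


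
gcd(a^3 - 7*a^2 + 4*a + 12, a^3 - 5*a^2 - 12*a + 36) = a^2 - 8*a + 12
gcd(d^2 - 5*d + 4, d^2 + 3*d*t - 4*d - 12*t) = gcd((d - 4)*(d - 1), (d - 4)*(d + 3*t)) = d - 4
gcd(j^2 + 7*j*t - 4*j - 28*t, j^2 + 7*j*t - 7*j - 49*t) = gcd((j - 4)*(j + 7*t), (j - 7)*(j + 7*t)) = j + 7*t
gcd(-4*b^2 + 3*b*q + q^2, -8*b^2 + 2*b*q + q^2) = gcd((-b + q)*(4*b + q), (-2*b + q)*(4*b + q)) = 4*b + q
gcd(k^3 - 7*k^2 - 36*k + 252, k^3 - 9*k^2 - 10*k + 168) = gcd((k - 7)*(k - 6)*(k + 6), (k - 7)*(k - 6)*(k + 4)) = k^2 - 13*k + 42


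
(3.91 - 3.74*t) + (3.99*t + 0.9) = 0.25*t + 4.81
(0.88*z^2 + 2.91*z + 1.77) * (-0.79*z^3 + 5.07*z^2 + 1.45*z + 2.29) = -0.6952*z^5 + 2.1627*z^4 + 14.6314*z^3 + 15.2086*z^2 + 9.2304*z + 4.0533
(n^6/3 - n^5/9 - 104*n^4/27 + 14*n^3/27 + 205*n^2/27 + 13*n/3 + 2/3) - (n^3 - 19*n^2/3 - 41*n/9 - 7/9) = n^6/3 - n^5/9 - 104*n^4/27 - 13*n^3/27 + 376*n^2/27 + 80*n/9 + 13/9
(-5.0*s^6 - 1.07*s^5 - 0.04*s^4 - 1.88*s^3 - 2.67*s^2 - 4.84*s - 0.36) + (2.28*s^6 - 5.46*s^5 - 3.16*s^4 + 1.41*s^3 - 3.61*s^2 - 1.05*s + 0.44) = -2.72*s^6 - 6.53*s^5 - 3.2*s^4 - 0.47*s^3 - 6.28*s^2 - 5.89*s + 0.08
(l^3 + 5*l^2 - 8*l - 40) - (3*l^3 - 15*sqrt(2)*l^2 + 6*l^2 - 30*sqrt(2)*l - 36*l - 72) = -2*l^3 - l^2 + 15*sqrt(2)*l^2 + 28*l + 30*sqrt(2)*l + 32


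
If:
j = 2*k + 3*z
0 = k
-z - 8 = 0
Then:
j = -24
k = 0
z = -8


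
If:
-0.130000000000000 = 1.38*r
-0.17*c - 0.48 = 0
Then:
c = -2.82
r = -0.09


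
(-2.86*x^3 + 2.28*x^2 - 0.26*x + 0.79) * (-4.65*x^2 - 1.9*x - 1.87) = 13.299*x^5 - 5.168*x^4 + 2.2252*x^3 - 7.4431*x^2 - 1.0148*x - 1.4773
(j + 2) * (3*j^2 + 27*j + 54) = 3*j^3 + 33*j^2 + 108*j + 108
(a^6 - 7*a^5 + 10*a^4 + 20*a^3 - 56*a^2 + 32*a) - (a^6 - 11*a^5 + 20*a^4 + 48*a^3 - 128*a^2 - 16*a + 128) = 4*a^5 - 10*a^4 - 28*a^3 + 72*a^2 + 48*a - 128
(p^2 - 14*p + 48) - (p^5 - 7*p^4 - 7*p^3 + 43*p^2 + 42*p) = -p^5 + 7*p^4 + 7*p^3 - 42*p^2 - 56*p + 48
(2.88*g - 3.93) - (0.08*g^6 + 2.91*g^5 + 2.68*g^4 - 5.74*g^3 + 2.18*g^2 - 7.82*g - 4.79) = -0.08*g^6 - 2.91*g^5 - 2.68*g^4 + 5.74*g^3 - 2.18*g^2 + 10.7*g + 0.86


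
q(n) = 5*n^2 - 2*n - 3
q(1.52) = 5.51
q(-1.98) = 20.56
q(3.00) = 36.00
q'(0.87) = 6.70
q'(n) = 10*n - 2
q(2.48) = 22.79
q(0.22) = -3.20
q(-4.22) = 94.48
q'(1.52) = 13.20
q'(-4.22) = -44.20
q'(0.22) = 0.20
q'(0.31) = 1.10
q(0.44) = -2.91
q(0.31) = -3.14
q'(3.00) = 28.00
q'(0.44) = 2.40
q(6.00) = 165.00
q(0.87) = -0.96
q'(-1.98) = -21.80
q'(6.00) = 58.00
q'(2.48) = 22.80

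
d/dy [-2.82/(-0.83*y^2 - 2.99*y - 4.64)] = (-4.6812*y - 8.4318)/(0.83*y^2 + 2.99*y + 4.64)^2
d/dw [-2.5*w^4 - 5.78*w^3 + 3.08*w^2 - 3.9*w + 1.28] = -10.0*w^3 - 17.34*w^2 + 6.16*w - 3.9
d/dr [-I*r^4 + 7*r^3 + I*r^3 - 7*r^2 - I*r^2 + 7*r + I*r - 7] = -4*I*r^3 + 3*r^2*(7 + I) - 2*r*(7 + I) + 7 + I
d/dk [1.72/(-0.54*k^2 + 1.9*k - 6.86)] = (1.8576*k - 3.268)/(0.54*k^2 - 1.9*k + 6.86)^2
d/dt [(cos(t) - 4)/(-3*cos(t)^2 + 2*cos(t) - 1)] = (-3*cos(t)^2 + 24*cos(t) - 7)*sin(t)/(3*sin(t)^2 + 2*cos(t) - 4)^2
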